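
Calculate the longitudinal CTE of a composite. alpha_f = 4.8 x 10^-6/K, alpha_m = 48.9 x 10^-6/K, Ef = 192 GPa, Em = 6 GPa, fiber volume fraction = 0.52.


E1 = Ef*Vf + Em*(1-Vf) = 102.72
alpha_1 = (alpha_f*Ef*Vf + alpha_m*Em*(1-Vf))/E1 = 6.04 x 10^-6/K

6.04 x 10^-6/K


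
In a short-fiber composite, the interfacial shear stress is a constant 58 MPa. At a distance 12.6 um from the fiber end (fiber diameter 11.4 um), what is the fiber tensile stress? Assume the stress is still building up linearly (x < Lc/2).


Force balance: sigma_f * (pi*d^2/4) = tau * (pi*d) * x  ->  sigma_f = 4 * tau * x / d
sigma_f = 4 * 58 * 12.6 / 11.4 = 256.4 MPa

256.4 MPa


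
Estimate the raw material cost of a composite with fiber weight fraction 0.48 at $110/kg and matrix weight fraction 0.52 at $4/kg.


Cost = cost_f*Wf + cost_m*Wm = 110*0.48 + 4*0.52 = $54.88/kg

$54.88/kg


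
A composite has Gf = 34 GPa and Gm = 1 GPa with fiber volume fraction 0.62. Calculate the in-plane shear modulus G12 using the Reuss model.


1/G12 = Vf/Gf + (1-Vf)/Gm = 0.62/34 + 0.38/1
G12 = 2.51 GPa

2.51 GPa


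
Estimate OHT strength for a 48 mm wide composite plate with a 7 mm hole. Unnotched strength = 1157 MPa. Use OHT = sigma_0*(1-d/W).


OHT = sigma_0*(1-d/W) = 1157*(1-7/48) = 988.3 MPa

988.3 MPa


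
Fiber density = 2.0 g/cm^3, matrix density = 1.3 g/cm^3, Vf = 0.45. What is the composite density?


rho_c = rho_f*Vf + rho_m*(1-Vf) = 2.0*0.45 + 1.3*0.55 = 1.615 g/cm^3

1.615 g/cm^3


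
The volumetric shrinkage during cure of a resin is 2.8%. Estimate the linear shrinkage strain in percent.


Linear shrinkage ≈ vol_shrink/3 = 2.8/3 = 0.933%

0.933%


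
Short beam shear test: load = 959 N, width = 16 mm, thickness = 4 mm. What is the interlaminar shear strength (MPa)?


ILSS = 3F/(4bh) = 3*959/(4*16*4) = 11.24 MPa

11.24 MPa


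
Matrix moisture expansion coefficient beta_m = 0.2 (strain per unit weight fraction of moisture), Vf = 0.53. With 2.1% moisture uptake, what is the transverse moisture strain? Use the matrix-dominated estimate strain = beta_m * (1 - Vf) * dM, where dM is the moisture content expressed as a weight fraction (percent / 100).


dM = 2.1/100 = 0.021
strain = beta_m * (1-Vf) * dM = 0.2 * 0.47 * 0.021 = 0.001974

0.001974


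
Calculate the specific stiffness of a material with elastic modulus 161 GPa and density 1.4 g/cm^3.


Specific stiffness = E/rho = 161/1.4 = 115.0 GPa/(g/cm^3)

115.0 GPa/(g/cm^3)


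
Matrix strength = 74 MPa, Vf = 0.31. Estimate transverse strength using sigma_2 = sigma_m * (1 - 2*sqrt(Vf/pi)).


factor = 1 - 2*sqrt(0.31/pi) = 0.3717
sigma_2 = 74 * 0.3717 = 27.51 MPa

27.51 MPa


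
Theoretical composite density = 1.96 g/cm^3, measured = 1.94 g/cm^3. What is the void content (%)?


Void% = (rho_theo - rho_actual)/rho_theo * 100 = (1.96 - 1.94)/1.96 * 100 = 1.02%

1.02%


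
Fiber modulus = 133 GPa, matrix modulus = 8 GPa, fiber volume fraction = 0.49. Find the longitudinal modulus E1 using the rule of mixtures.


E1 = Ef*Vf + Em*(1-Vf) = 133*0.49 + 8*0.51 = 69.25 GPa

69.25 GPa


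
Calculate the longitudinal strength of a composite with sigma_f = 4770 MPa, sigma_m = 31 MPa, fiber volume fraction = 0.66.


sigma_1 = sigma_f*Vf + sigma_m*(1-Vf) = 4770*0.66 + 31*0.34 = 3158.7 MPa

3158.7 MPa


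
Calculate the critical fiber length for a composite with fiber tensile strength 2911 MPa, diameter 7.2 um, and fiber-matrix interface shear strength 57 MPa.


Lc = sigma_f * d / (2 * tau_i) = 2911 * 7.2 / (2 * 57) = 183.9 um

183.9 um


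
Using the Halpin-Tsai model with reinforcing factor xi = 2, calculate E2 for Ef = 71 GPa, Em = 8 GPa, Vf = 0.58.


eta = (Ef/Em - 1)/(Ef/Em + xi) = (8.875 - 1)/(8.875 + 2) = 0.7241
E2 = Em*(1+xi*eta*Vf)/(1-eta*Vf) = 25.38 GPa

25.38 GPa


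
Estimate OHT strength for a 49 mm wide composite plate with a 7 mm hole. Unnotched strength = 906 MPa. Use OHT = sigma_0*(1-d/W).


OHT = sigma_0*(1-d/W) = 906*(1-7/49) = 776.6 MPa

776.6 MPa


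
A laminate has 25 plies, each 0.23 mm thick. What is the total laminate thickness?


h = n * t_ply = 25 * 0.23 = 5.75 mm

5.75 mm


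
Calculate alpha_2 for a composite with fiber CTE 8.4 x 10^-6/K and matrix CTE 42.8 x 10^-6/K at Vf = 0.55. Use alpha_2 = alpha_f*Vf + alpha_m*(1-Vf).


alpha_2 = alpha_f*Vf + alpha_m*(1-Vf) = 8.4*0.55 + 42.8*0.45 = 23.9 x 10^-6/K

23.9 x 10^-6/K


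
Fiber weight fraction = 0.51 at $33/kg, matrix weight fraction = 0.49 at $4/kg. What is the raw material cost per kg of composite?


Cost = cost_f*Wf + cost_m*Wm = 33*0.51 + 4*0.49 = $18.79/kg

$18.79/kg


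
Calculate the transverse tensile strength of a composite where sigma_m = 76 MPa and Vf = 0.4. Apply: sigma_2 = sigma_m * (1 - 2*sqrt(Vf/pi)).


factor = 1 - 2*sqrt(0.4/pi) = 0.2864
sigma_2 = 76 * 0.2864 = 21.76 MPa

21.76 MPa


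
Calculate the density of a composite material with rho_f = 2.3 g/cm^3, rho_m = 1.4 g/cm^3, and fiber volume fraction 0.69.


rho_c = rho_f*Vf + rho_m*(1-Vf) = 2.3*0.69 + 1.4*0.31 = 2.021 g/cm^3

2.021 g/cm^3


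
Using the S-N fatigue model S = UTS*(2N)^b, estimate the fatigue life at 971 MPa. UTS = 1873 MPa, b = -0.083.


N = 0.5 * (S/UTS)^(1/b) = 0.5 * (971/1873)^(1/-0.083) = 1369.4395 cycles

1369.4395 cycles


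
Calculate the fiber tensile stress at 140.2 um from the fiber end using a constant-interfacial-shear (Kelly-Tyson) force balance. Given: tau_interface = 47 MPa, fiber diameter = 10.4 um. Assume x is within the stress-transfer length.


Force balance: sigma_f * (pi*d^2/4) = tau * (pi*d) * x  ->  sigma_f = 4 * tau * x / d
sigma_f = 4 * 47 * 140.2 / 10.4 = 2534.4 MPa

2534.4 MPa


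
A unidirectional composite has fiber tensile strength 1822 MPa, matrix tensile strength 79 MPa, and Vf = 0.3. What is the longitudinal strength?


sigma_1 = sigma_f*Vf + sigma_m*(1-Vf) = 1822*0.3 + 79*0.7 = 601.9 MPa

601.9 MPa


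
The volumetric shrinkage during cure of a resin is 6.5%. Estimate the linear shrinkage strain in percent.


Linear shrinkage ≈ vol_shrink/3 = 6.5/3 = 2.167%

2.167%


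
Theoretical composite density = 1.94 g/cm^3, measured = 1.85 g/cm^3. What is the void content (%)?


Void% = (rho_theo - rho_actual)/rho_theo * 100 = (1.94 - 1.85)/1.94 * 100 = 4.64%

4.64%


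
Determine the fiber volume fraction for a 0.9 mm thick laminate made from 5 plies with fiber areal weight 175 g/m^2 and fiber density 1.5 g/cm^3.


Vf = n * FAW / (rho_f * h * 1000) = 5 * 175 / (1.5 * 0.9 * 1000) = 0.6481

0.6481


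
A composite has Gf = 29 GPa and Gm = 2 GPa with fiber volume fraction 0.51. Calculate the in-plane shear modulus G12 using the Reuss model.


1/G12 = Vf/Gf + (1-Vf)/Gm = 0.51/29 + 0.49/2
G12 = 3.81 GPa

3.81 GPa


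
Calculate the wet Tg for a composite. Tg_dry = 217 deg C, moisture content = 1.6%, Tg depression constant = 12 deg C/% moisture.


Tg_wet = Tg_dry - k*moisture = 217 - 12*1.6 = 197.8 deg C

197.8 deg C


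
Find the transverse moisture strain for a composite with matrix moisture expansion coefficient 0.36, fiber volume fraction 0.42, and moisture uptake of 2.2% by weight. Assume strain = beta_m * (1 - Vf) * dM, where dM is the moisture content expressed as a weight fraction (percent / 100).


dM = 2.2/100 = 0.022
strain = beta_m * (1-Vf) * dM = 0.36 * 0.58 * 0.022 = 0.0045936

0.0045936


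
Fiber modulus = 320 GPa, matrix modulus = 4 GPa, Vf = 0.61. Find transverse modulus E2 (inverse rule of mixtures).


1/E2 = Vf/Ef + (1-Vf)/Em = 0.61/320 + 0.39/4
E2 = 10.06 GPa

10.06 GPa


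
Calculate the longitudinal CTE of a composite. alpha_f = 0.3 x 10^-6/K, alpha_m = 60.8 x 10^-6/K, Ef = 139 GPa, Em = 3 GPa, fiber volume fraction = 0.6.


E1 = Ef*Vf + Em*(1-Vf) = 84.6
alpha_1 = (alpha_f*Ef*Vf + alpha_m*Em*(1-Vf))/E1 = 1.16 x 10^-6/K

1.16 x 10^-6/K


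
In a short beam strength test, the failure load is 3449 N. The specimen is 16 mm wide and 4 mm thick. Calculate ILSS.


ILSS = 3F/(4bh) = 3*3449/(4*16*4) = 40.42 MPa

40.42 MPa


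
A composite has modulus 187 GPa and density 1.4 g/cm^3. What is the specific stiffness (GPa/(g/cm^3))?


Specific stiffness = E/rho = 187/1.4 = 133.6 GPa/(g/cm^3)

133.6 GPa/(g/cm^3)


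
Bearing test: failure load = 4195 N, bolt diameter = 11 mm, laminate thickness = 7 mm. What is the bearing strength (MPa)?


sigma_br = F/(d*h) = 4195/(11*7) = 54.5 MPa

54.5 MPa


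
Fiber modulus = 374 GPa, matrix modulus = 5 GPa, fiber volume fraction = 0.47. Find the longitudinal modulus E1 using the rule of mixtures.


E1 = Ef*Vf + Em*(1-Vf) = 374*0.47 + 5*0.53 = 178.43 GPa

178.43 GPa


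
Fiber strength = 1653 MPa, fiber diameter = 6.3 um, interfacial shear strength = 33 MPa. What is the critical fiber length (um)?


Lc = sigma_f * d / (2 * tau_i) = 1653 * 6.3 / (2 * 33) = 157.8 um

157.8 um


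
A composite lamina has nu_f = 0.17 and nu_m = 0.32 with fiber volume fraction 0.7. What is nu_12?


nu_12 = nu_f*Vf + nu_m*(1-Vf) = 0.17*0.7 + 0.32*0.3 = 0.215

0.215


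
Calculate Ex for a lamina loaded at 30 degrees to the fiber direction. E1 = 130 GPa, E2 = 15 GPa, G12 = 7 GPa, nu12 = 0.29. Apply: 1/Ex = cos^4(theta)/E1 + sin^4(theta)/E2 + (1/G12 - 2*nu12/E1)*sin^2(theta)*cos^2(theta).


cos^4(30) = 0.5625, sin^4(30) = 0.0625, sin^2(30)*cos^2(30) = 0.1875
1/G12 - 2*nu12/E1 = 1/7 - 2*0.29/130 = 0.138396 GPa^-1
1/Ex = 0.5625/130 + 0.0625/15 + 0.138396*0.1875 = 0.0344428 GPa^-1
Ex = 29.03 GPa

29.03 GPa


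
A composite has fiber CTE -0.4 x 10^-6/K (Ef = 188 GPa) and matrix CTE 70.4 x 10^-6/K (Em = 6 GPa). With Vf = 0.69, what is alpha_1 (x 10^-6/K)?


E1 = Ef*Vf + Em*(1-Vf) = 131.58
alpha_1 = (alpha_f*Ef*Vf + alpha_m*Em*(1-Vf))/E1 = 0.6 x 10^-6/K

0.6 x 10^-6/K


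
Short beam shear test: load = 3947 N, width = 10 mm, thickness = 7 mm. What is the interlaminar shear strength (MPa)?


ILSS = 3F/(4bh) = 3*3947/(4*10*7) = 42.29 MPa

42.29 MPa


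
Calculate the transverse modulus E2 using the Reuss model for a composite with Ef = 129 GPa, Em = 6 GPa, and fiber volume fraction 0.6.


1/E2 = Vf/Ef + (1-Vf)/Em = 0.6/129 + 0.4/6
E2 = 14.02 GPa

14.02 GPa


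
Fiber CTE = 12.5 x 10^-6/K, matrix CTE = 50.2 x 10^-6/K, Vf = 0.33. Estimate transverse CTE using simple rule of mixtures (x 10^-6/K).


alpha_2 = alpha_f*Vf + alpha_m*(1-Vf) = 12.5*0.33 + 50.2*0.67 = 37.8 x 10^-6/K

37.8 x 10^-6/K


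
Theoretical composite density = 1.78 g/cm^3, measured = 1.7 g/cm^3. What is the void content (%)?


Void% = (rho_theo - rho_actual)/rho_theo * 100 = (1.78 - 1.7)/1.78 * 100 = 4.49%

4.49%


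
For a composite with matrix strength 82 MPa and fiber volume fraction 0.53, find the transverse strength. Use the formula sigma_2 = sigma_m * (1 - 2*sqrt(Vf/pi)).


factor = 1 - 2*sqrt(0.53/pi) = 0.1785
sigma_2 = 82 * 0.1785 = 14.64 MPa

14.64 MPa


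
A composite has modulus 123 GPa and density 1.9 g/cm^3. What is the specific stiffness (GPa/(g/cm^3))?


Specific stiffness = E/rho = 123/1.9 = 64.7 GPa/(g/cm^3)

64.7 GPa/(g/cm^3)


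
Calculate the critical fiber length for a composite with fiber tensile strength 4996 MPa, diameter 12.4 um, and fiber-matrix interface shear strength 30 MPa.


Lc = sigma_f * d / (2 * tau_i) = 4996 * 12.4 / (2 * 30) = 1032.5 um

1032.5 um


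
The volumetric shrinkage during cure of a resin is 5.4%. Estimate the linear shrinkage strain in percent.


Linear shrinkage ≈ vol_shrink/3 = 5.4/3 = 1.8%

1.8%


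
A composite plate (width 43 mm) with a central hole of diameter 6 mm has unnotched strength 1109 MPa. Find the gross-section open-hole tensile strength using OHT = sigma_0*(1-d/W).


OHT = sigma_0*(1-d/W) = 1109*(1-6/43) = 954.3 MPa

954.3 MPa


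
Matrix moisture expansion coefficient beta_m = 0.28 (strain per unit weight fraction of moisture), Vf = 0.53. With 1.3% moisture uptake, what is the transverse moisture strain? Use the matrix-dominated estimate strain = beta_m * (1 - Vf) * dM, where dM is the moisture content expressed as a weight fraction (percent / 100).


dM = 1.3/100 = 0.013
strain = beta_m * (1-Vf) * dM = 0.28 * 0.47 * 0.013 = 0.0017108

0.0017108


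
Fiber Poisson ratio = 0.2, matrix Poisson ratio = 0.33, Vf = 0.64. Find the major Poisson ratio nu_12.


nu_12 = nu_f*Vf + nu_m*(1-Vf) = 0.2*0.64 + 0.33*0.36 = 0.2468

0.2468


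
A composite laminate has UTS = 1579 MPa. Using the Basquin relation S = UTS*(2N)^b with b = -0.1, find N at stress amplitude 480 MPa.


N = 0.5 * (S/UTS)^(1/b) = 0.5 * (480/1579)^(1/-0.1) = 74195.7332 cycles

74195.7332 cycles


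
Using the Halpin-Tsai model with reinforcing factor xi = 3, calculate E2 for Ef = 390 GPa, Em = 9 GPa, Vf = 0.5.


eta = (Ef/Em - 1)/(Ef/Em + xi) = (43.3333 - 1)/(43.3333 + 3) = 0.9137
E2 = Em*(1+xi*eta*Vf)/(1-eta*Vf) = 39.28 GPa

39.28 GPa


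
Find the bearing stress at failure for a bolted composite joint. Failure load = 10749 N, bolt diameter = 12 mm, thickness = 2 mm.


sigma_br = F/(d*h) = 10749/(12*2) = 447.9 MPa

447.9 MPa


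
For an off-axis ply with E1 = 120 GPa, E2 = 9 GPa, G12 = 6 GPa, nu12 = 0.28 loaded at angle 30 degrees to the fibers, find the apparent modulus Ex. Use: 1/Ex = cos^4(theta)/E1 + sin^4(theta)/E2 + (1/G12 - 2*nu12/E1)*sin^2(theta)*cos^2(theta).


cos^4(30) = 0.5625, sin^4(30) = 0.0625, sin^2(30)*cos^2(30) = 0.1875
1/G12 - 2*nu12/E1 = 1/6 - 2*0.28/120 = 0.162 GPa^-1
1/Ex = 0.5625/120 + 0.0625/9 + 0.162*0.1875 = 0.0420069 GPa^-1
Ex = 23.81 GPa

23.81 GPa


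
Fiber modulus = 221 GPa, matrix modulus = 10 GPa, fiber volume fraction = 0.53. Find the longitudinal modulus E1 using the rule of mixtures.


E1 = Ef*Vf + Em*(1-Vf) = 221*0.53 + 10*0.47 = 121.83 GPa

121.83 GPa


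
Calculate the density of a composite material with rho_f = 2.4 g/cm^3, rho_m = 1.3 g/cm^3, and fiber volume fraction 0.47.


rho_c = rho_f*Vf + rho_m*(1-Vf) = 2.4*0.47 + 1.3*0.53 = 1.817 g/cm^3

1.817 g/cm^3


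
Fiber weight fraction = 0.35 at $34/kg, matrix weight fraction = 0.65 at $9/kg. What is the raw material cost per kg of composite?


Cost = cost_f*Wf + cost_m*Wm = 34*0.35 + 9*0.65 = $17.75/kg

$17.75/kg


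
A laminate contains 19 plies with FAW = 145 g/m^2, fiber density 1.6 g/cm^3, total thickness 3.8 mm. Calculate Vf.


Vf = n * FAW / (rho_f * h * 1000) = 19 * 145 / (1.6 * 3.8 * 1000) = 0.4531

0.4531


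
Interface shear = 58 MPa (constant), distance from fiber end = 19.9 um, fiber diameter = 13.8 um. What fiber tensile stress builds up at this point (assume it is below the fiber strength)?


Force balance: sigma_f * (pi*d^2/4) = tau * (pi*d) * x  ->  sigma_f = 4 * tau * x / d
sigma_f = 4 * 58 * 19.9 / 13.8 = 334.6 MPa

334.6 MPa


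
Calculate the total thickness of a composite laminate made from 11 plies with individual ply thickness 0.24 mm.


h = n * t_ply = 11 * 0.24 = 2.64 mm

2.64 mm


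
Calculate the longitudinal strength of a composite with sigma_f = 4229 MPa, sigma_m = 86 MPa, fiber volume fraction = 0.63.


sigma_1 = sigma_f*Vf + sigma_m*(1-Vf) = 4229*0.63 + 86*0.37 = 2696.1 MPa

2696.1 MPa


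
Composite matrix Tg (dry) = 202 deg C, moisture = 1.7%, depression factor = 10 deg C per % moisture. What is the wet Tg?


Tg_wet = Tg_dry - k*moisture = 202 - 10*1.7 = 185.0 deg C

185.0 deg C


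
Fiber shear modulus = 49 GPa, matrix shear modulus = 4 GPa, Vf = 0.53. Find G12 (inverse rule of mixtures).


1/G12 = Vf/Gf + (1-Vf)/Gm = 0.53/49 + 0.47/4
G12 = 7.79 GPa

7.79 GPa


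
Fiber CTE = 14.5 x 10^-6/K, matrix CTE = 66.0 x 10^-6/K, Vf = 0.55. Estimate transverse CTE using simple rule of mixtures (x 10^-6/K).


alpha_2 = alpha_f*Vf + alpha_m*(1-Vf) = 14.5*0.55 + 66.0*0.45 = 37.7 x 10^-6/K

37.7 x 10^-6/K


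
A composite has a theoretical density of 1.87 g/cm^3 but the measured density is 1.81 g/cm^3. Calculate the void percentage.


Void% = (rho_theo - rho_actual)/rho_theo * 100 = (1.87 - 1.81)/1.87 * 100 = 3.21%

3.21%


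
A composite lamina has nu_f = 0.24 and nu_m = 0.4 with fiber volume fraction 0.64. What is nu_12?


nu_12 = nu_f*Vf + nu_m*(1-Vf) = 0.24*0.64 + 0.4*0.36 = 0.2976

0.2976


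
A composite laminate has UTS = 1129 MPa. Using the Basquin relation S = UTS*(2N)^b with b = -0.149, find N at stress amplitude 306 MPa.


N = 0.5 * (S/UTS)^(1/b) = 0.5 * (306/1129)^(1/-0.149) = 3192.6747 cycles

3192.6747 cycles


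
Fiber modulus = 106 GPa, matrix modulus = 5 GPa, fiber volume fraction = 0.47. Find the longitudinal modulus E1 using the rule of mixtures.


E1 = Ef*Vf + Em*(1-Vf) = 106*0.47 + 5*0.53 = 52.47 GPa

52.47 GPa


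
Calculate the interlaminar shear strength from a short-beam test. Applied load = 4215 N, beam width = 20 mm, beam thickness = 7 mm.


ILSS = 3F/(4bh) = 3*4215/(4*20*7) = 22.58 MPa

22.58 MPa


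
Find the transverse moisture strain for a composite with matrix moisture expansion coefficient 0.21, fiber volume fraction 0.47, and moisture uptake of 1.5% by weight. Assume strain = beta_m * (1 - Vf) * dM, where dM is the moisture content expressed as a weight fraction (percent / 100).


dM = 1.5/100 = 0.015
strain = beta_m * (1-Vf) * dM = 0.21 * 0.53 * 0.015 = 0.0016695

0.0016695


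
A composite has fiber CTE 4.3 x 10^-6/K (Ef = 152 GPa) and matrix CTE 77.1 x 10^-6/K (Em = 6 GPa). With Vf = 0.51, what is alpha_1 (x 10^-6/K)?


E1 = Ef*Vf + Em*(1-Vf) = 80.46
alpha_1 = (alpha_f*Ef*Vf + alpha_m*Em*(1-Vf))/E1 = 6.96 x 10^-6/K

6.96 x 10^-6/K


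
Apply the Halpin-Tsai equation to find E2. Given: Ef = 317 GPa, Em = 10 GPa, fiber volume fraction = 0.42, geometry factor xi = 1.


eta = (Ef/Em - 1)/(Ef/Em + xi) = (31.7 - 1)/(31.7 + 1) = 0.9388
E2 = Em*(1+xi*eta*Vf)/(1-eta*Vf) = 23.02 GPa

23.02 GPa


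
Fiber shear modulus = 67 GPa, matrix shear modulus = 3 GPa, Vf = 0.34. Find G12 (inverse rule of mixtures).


1/G12 = Vf/Gf + (1-Vf)/Gm = 0.34/67 + 0.66/3
G12 = 4.44 GPa

4.44 GPa


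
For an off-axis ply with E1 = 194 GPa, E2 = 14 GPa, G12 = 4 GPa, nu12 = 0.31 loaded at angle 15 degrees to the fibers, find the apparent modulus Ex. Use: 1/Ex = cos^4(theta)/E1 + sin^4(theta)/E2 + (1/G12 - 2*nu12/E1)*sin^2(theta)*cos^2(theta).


cos^4(15) = 0.870513, sin^4(15) = 0.004487, sin^2(15)*cos^2(15) = 0.0625
1/G12 - 2*nu12/E1 = 1/4 - 2*0.31/194 = 0.246804 GPa^-1
1/Ex = 0.870513/194 + 0.004487/14 + 0.246804*0.0625 = 0.020233 GPa^-1
Ex = 49.42 GPa

49.42 GPa


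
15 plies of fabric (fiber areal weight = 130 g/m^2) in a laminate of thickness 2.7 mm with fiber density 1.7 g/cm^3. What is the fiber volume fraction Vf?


Vf = n * FAW / (rho_f * h * 1000) = 15 * 130 / (1.7 * 2.7 * 1000) = 0.4248

0.4248


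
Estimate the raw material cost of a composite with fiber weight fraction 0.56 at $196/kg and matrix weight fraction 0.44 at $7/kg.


Cost = cost_f*Wf + cost_m*Wm = 196*0.56 + 7*0.44 = $112.84/kg

$112.84/kg


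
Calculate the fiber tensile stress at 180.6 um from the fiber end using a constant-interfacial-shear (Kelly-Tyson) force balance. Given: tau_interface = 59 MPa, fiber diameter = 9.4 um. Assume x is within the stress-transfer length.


Force balance: sigma_f * (pi*d^2/4) = tau * (pi*d) * x  ->  sigma_f = 4 * tau * x / d
sigma_f = 4 * 59 * 180.6 / 9.4 = 4534.2 MPa

4534.2 MPa


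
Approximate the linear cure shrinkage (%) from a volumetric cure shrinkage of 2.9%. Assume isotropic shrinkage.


Linear shrinkage ≈ vol_shrink/3 = 2.9/3 = 0.967%

0.967%


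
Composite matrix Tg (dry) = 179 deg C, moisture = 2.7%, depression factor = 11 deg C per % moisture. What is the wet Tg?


Tg_wet = Tg_dry - k*moisture = 179 - 11*2.7 = 149.3 deg C

149.3 deg C


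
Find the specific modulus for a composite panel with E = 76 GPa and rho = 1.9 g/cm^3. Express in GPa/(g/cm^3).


Specific stiffness = E/rho = 76/1.9 = 40.0 GPa/(g/cm^3)

40.0 GPa/(g/cm^3)


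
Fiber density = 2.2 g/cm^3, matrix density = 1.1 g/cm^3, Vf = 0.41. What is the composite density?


rho_c = rho_f*Vf + rho_m*(1-Vf) = 2.2*0.41 + 1.1*0.59 = 1.551 g/cm^3

1.551 g/cm^3


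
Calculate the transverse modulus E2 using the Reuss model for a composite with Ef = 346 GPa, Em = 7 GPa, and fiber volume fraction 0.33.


1/E2 = Vf/Ef + (1-Vf)/Em = 0.33/346 + 0.67/7
E2 = 10.34 GPa

10.34 GPa


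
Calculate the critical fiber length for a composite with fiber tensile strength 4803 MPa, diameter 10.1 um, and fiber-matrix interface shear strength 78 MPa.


Lc = sigma_f * d / (2 * tau_i) = 4803 * 10.1 / (2 * 78) = 311.0 um

311.0 um


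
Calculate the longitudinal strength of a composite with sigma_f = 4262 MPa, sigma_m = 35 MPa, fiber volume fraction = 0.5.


sigma_1 = sigma_f*Vf + sigma_m*(1-Vf) = 4262*0.5 + 35*0.5 = 2148.5 MPa

2148.5 MPa


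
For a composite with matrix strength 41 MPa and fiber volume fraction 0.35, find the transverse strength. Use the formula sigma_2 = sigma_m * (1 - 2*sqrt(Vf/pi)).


factor = 1 - 2*sqrt(0.35/pi) = 0.3324
sigma_2 = 41 * 0.3324 = 13.63 MPa

13.63 MPa


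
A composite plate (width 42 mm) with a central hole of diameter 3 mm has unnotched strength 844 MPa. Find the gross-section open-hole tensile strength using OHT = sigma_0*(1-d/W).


OHT = sigma_0*(1-d/W) = 844*(1-3/42) = 783.7 MPa

783.7 MPa


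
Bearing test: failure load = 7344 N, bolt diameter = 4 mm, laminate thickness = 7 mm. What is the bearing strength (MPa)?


sigma_br = F/(d*h) = 7344/(4*7) = 262.3 MPa

262.3 MPa


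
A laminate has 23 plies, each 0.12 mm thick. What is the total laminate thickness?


h = n * t_ply = 23 * 0.12 = 2.76 mm

2.76 mm


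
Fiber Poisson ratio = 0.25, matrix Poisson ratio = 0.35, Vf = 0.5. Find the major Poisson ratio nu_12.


nu_12 = nu_f*Vf + nu_m*(1-Vf) = 0.25*0.5 + 0.35*0.5 = 0.3

0.3


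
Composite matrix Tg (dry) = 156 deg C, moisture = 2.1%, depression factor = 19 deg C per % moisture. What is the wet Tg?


Tg_wet = Tg_dry - k*moisture = 156 - 19*2.1 = 116.1 deg C

116.1 deg C


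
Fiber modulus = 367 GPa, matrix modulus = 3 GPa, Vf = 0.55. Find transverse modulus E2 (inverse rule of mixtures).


1/E2 = Vf/Ef + (1-Vf)/Em = 0.55/367 + 0.45/3
E2 = 6.6 GPa

6.6 GPa


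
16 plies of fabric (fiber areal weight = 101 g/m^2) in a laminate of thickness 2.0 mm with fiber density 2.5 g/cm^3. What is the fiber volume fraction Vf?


Vf = n * FAW / (rho_f * h * 1000) = 16 * 101 / (2.5 * 2.0 * 1000) = 0.3232

0.3232


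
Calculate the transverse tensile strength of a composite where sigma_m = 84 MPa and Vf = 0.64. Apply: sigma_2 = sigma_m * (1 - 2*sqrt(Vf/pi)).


factor = 1 - 2*sqrt(0.64/pi) = 0.0973
sigma_2 = 84 * 0.0973 = 8.17 MPa

8.17 MPa


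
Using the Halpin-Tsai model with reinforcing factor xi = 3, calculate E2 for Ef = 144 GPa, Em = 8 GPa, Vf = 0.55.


eta = (Ef/Em - 1)/(Ef/Em + xi) = (18.0 - 1)/(18.0 + 3) = 0.8095
E2 = Em*(1+xi*eta*Vf)/(1-eta*Vf) = 33.68 GPa

33.68 GPa


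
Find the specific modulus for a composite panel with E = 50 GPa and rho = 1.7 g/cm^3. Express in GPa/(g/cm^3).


Specific stiffness = E/rho = 50/1.7 = 29.4 GPa/(g/cm^3)

29.4 GPa/(g/cm^3)


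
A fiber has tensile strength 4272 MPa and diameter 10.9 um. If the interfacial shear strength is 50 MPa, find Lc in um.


Lc = sigma_f * d / (2 * tau_i) = 4272 * 10.9 / (2 * 50) = 465.6 um

465.6 um


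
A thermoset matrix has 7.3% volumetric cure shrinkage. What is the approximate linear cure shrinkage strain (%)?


Linear shrinkage ≈ vol_shrink/3 = 7.3/3 = 2.433%

2.433%


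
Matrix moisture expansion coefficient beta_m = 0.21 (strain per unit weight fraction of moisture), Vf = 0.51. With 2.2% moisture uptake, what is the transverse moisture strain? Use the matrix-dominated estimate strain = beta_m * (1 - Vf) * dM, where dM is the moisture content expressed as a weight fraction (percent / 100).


dM = 2.2/100 = 0.022
strain = beta_m * (1-Vf) * dM = 0.21 * 0.49 * 0.022 = 0.0022638

0.0022638


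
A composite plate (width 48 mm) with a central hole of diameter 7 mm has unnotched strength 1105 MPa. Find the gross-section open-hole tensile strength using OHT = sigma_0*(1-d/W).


OHT = sigma_0*(1-d/W) = 1105*(1-7/48) = 943.9 MPa

943.9 MPa


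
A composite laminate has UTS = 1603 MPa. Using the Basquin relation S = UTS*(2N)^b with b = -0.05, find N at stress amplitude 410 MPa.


N = 0.5 * (S/UTS)^(1/b) = 0.5 * (410/1603)^(1/-0.05) = 3.4831e+11 cycles

3.4831e+11 cycles


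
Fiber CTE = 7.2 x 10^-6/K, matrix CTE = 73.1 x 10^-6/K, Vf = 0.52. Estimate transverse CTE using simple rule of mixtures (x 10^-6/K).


alpha_2 = alpha_f*Vf + alpha_m*(1-Vf) = 7.2*0.52 + 73.1*0.48 = 38.8 x 10^-6/K

38.8 x 10^-6/K


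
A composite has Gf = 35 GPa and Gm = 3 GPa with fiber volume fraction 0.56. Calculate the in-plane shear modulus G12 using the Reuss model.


1/G12 = Vf/Gf + (1-Vf)/Gm = 0.56/35 + 0.44/3
G12 = 6.15 GPa

6.15 GPa


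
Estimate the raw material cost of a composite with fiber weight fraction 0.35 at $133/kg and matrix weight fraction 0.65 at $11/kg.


Cost = cost_f*Wf + cost_m*Wm = 133*0.35 + 11*0.65 = $53.7/kg

$53.7/kg


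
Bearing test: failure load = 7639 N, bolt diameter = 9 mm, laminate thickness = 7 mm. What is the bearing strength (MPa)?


sigma_br = F/(d*h) = 7639/(9*7) = 121.3 MPa

121.3 MPa


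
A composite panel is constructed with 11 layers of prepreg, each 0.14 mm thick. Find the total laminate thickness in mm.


h = n * t_ply = 11 * 0.14 = 1.54 mm

1.54 mm


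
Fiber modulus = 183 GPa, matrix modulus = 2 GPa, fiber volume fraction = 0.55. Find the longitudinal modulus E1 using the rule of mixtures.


E1 = Ef*Vf + Em*(1-Vf) = 183*0.55 + 2*0.45 = 101.55 GPa

101.55 GPa


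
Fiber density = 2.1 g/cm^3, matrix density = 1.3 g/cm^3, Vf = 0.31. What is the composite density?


rho_c = rho_f*Vf + rho_m*(1-Vf) = 2.1*0.31 + 1.3*0.69 = 1.548 g/cm^3

1.548 g/cm^3


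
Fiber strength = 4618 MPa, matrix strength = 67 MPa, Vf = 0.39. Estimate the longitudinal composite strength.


sigma_1 = sigma_f*Vf + sigma_m*(1-Vf) = 4618*0.39 + 67*0.61 = 1841.9 MPa

1841.9 MPa


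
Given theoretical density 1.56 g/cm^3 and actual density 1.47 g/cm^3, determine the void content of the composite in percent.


Void% = (rho_theo - rho_actual)/rho_theo * 100 = (1.56 - 1.47)/1.56 * 100 = 5.77%

5.77%


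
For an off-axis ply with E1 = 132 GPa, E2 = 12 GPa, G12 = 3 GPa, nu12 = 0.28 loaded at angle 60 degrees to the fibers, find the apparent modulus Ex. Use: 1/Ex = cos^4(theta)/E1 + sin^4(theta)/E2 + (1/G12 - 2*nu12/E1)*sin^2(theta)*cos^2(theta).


cos^4(60) = 0.0625, sin^4(60) = 0.5625, sin^2(60)*cos^2(60) = 0.1875
1/G12 - 2*nu12/E1 = 1/3 - 2*0.28/132 = 0.329091 GPa^-1
1/Ex = 0.0625/132 + 0.5625/12 + 0.329091*0.1875 = 0.109053 GPa^-1
Ex = 9.17 GPa

9.17 GPa


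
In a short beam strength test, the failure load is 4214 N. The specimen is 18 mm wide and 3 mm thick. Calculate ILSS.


ILSS = 3F/(4bh) = 3*4214/(4*18*3) = 58.53 MPa

58.53 MPa


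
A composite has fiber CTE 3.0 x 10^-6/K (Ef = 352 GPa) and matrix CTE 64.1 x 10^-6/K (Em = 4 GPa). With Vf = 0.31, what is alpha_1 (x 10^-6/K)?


E1 = Ef*Vf + Em*(1-Vf) = 111.88
alpha_1 = (alpha_f*Ef*Vf + alpha_m*Em*(1-Vf))/E1 = 4.51 x 10^-6/K

4.51 x 10^-6/K


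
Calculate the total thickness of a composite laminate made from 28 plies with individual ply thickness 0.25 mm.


h = n * t_ply = 28 * 0.25 = 7.0 mm

7.0 mm


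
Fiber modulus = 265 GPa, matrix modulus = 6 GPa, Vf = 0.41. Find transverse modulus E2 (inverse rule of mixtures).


1/E2 = Vf/Ef + (1-Vf)/Em = 0.41/265 + 0.59/6
E2 = 10.01 GPa

10.01 GPa


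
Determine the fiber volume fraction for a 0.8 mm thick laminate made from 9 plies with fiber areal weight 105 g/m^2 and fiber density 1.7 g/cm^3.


Vf = n * FAW / (rho_f * h * 1000) = 9 * 105 / (1.7 * 0.8 * 1000) = 0.6949

0.6949


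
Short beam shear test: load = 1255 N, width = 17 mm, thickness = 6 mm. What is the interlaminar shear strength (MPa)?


ILSS = 3F/(4bh) = 3*1255/(4*17*6) = 9.23 MPa

9.23 MPa


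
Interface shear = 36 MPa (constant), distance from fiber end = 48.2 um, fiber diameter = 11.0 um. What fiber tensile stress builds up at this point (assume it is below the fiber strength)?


Force balance: sigma_f * (pi*d^2/4) = tau * (pi*d) * x  ->  sigma_f = 4 * tau * x / d
sigma_f = 4 * 36 * 48.2 / 11.0 = 631.0 MPa

631.0 MPa


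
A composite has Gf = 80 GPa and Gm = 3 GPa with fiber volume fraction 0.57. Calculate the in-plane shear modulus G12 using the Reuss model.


1/G12 = Vf/Gf + (1-Vf)/Gm = 0.57/80 + 0.43/3
G12 = 6.65 GPa

6.65 GPa


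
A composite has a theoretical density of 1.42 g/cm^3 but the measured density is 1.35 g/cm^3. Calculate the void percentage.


Void% = (rho_theo - rho_actual)/rho_theo * 100 = (1.42 - 1.35)/1.42 * 100 = 4.93%

4.93%


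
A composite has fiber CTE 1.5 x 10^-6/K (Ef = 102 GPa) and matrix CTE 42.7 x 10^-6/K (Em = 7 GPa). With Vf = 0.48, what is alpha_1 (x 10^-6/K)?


E1 = Ef*Vf + Em*(1-Vf) = 52.6
alpha_1 = (alpha_f*Ef*Vf + alpha_m*Em*(1-Vf))/E1 = 4.35 x 10^-6/K

4.35 x 10^-6/K


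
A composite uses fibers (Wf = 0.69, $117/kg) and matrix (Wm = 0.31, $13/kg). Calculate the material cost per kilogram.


Cost = cost_f*Wf + cost_m*Wm = 117*0.69 + 13*0.31 = $84.76/kg

$84.76/kg


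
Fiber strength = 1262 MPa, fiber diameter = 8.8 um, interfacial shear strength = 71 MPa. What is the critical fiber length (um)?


Lc = sigma_f * d / (2 * tau_i) = 1262 * 8.8 / (2 * 71) = 78.2 um

78.2 um


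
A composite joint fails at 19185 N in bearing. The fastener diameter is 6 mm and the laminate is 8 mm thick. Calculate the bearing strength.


sigma_br = F/(d*h) = 19185/(6*8) = 399.7 MPa

399.7 MPa


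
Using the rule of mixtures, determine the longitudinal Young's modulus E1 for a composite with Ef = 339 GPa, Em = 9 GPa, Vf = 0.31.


E1 = Ef*Vf + Em*(1-Vf) = 339*0.31 + 9*0.69 = 111.3 GPa

111.3 GPa


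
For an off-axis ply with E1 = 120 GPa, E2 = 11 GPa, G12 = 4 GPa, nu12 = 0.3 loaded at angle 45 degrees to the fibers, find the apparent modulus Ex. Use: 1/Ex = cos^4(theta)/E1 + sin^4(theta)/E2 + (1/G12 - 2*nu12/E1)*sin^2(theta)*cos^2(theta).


cos^4(45) = 0.25, sin^4(45) = 0.25, sin^2(45)*cos^2(45) = 0.25
1/G12 - 2*nu12/E1 = 1/4 - 2*0.3/120 = 0.245 GPa^-1
1/Ex = 0.25/120 + 0.25/11 + 0.245*0.25 = 0.0860606 GPa^-1
Ex = 11.62 GPa

11.62 GPa


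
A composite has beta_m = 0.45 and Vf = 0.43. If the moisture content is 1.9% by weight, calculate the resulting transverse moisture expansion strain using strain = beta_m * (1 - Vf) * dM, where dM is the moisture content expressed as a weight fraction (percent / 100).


dM = 1.9/100 = 0.019
strain = beta_m * (1-Vf) * dM = 0.45 * 0.57 * 0.019 = 0.0048735

0.0048735


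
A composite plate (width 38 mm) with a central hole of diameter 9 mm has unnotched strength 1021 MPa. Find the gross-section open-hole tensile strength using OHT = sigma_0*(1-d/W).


OHT = sigma_0*(1-d/W) = 1021*(1-9/38) = 779.2 MPa

779.2 MPa


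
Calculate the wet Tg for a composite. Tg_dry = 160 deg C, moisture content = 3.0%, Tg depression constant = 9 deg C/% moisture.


Tg_wet = Tg_dry - k*moisture = 160 - 9*3.0 = 133.0 deg C

133.0 deg C


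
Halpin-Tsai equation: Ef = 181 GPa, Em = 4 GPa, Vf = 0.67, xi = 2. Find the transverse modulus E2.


eta = (Ef/Em - 1)/(Ef/Em + xi) = (45.25 - 1)/(45.25 + 2) = 0.9365
E2 = Em*(1+xi*eta*Vf)/(1-eta*Vf) = 24.21 GPa

24.21 GPa


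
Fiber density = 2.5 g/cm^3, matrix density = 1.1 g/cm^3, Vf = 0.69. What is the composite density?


rho_c = rho_f*Vf + rho_m*(1-Vf) = 2.5*0.69 + 1.1*0.31 = 2.066 g/cm^3

2.066 g/cm^3


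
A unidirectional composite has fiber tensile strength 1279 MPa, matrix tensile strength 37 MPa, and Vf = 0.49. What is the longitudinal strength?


sigma_1 = sigma_f*Vf + sigma_m*(1-Vf) = 1279*0.49 + 37*0.51 = 645.6 MPa

645.6 MPa


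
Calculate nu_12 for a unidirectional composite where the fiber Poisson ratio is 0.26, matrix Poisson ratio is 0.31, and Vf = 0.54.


nu_12 = nu_f*Vf + nu_m*(1-Vf) = 0.26*0.54 + 0.31*0.46 = 0.283

0.283


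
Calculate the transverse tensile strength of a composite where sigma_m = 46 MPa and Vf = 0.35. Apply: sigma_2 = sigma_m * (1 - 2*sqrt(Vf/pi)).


factor = 1 - 2*sqrt(0.35/pi) = 0.3324
sigma_2 = 46 * 0.3324 = 15.29 MPa

15.29 MPa


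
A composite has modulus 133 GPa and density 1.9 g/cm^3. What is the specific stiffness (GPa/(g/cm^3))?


Specific stiffness = E/rho = 133/1.9 = 70.0 GPa/(g/cm^3)

70.0 GPa/(g/cm^3)


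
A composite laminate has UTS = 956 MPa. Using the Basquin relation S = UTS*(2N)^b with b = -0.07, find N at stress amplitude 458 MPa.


N = 0.5 * (S/UTS)^(1/b) = 0.5 * (458/956)^(1/-0.07) = 18389.7541 cycles

18389.7541 cycles


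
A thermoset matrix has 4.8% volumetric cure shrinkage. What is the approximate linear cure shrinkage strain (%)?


Linear shrinkage ≈ vol_shrink/3 = 4.8/3 = 1.6%

1.6%


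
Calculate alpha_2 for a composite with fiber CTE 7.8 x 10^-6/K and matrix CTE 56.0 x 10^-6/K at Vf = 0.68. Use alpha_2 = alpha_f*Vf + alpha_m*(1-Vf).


alpha_2 = alpha_f*Vf + alpha_m*(1-Vf) = 7.8*0.68 + 56.0*0.32 = 23.2 x 10^-6/K

23.2 x 10^-6/K


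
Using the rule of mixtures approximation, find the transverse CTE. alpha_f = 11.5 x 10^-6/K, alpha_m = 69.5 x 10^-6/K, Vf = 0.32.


alpha_2 = alpha_f*Vf + alpha_m*(1-Vf) = 11.5*0.32 + 69.5*0.68 = 50.9 x 10^-6/K

50.9 x 10^-6/K


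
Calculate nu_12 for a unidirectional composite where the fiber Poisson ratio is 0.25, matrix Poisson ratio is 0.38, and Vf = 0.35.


nu_12 = nu_f*Vf + nu_m*(1-Vf) = 0.25*0.35 + 0.38*0.65 = 0.3345

0.3345


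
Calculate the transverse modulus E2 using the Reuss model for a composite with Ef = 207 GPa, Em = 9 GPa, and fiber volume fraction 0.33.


1/E2 = Vf/Ef + (1-Vf)/Em = 0.33/207 + 0.67/9
E2 = 13.15 GPa

13.15 GPa


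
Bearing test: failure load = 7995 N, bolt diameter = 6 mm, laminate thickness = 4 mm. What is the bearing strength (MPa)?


sigma_br = F/(d*h) = 7995/(6*4) = 333.1 MPa

333.1 MPa


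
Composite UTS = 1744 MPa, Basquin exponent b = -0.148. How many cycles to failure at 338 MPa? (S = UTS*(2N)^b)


N = 0.5 * (S/UTS)^(1/b) = 0.5 * (338/1744)^(1/-0.148) = 32661.4971 cycles

32661.4971 cycles


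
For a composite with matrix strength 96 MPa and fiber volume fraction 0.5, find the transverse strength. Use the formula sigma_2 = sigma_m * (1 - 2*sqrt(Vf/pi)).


factor = 1 - 2*sqrt(0.5/pi) = 0.2021
sigma_2 = 96 * 0.2021 = 19.4 MPa

19.4 MPa


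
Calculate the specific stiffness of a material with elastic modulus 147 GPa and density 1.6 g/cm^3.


Specific stiffness = E/rho = 147/1.6 = 91.9 GPa/(g/cm^3)

91.9 GPa/(g/cm^3)


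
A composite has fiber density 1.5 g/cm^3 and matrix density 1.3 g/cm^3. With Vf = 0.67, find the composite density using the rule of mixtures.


rho_c = rho_f*Vf + rho_m*(1-Vf) = 1.5*0.67 + 1.3*0.33 = 1.434 g/cm^3

1.434 g/cm^3


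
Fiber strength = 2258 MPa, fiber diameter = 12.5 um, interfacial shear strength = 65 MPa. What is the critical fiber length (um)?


Lc = sigma_f * d / (2 * tau_i) = 2258 * 12.5 / (2 * 65) = 217.1 um

217.1 um


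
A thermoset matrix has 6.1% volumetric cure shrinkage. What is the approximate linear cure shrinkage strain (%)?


Linear shrinkage ≈ vol_shrink/3 = 6.1/3 = 2.033%

2.033%


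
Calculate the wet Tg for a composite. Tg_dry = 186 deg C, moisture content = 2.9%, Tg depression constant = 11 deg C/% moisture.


Tg_wet = Tg_dry - k*moisture = 186 - 11*2.9 = 154.1 deg C

154.1 deg C


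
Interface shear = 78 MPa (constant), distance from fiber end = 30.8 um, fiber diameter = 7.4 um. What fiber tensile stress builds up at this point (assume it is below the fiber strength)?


Force balance: sigma_f * (pi*d^2/4) = tau * (pi*d) * x  ->  sigma_f = 4 * tau * x / d
sigma_f = 4 * 78 * 30.8 / 7.4 = 1298.6 MPa

1298.6 MPa


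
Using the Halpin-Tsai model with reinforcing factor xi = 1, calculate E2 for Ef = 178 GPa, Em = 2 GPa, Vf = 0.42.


eta = (Ef/Em - 1)/(Ef/Em + xi) = (89.0 - 1)/(89.0 + 1) = 0.9778
E2 = Em*(1+xi*eta*Vf)/(1-eta*Vf) = 4.79 GPa

4.79 GPa


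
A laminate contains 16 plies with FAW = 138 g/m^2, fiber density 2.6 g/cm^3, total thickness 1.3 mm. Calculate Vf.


Vf = n * FAW / (rho_f * h * 1000) = 16 * 138 / (2.6 * 1.3 * 1000) = 0.6533

0.6533


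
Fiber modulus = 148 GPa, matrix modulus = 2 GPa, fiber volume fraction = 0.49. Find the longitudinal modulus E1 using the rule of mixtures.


E1 = Ef*Vf + Em*(1-Vf) = 148*0.49 + 2*0.51 = 73.54 GPa

73.54 GPa


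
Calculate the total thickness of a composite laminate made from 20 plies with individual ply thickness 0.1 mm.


h = n * t_ply = 20 * 0.1 = 2.0 mm

2.0 mm


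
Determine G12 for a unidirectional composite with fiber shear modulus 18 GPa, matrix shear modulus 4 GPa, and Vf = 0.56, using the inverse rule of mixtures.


1/G12 = Vf/Gf + (1-Vf)/Gm = 0.56/18 + 0.44/4
G12 = 7.09 GPa

7.09 GPa


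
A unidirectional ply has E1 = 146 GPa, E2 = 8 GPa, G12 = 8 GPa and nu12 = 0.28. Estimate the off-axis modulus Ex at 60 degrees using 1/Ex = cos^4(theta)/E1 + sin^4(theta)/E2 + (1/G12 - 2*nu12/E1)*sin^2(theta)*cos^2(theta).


cos^4(60) = 0.0625, sin^4(60) = 0.5625, sin^2(60)*cos^2(60) = 0.1875
1/G12 - 2*nu12/E1 = 1/8 - 2*0.28/146 = 0.121164 GPa^-1
1/Ex = 0.0625/146 + 0.5625/8 + 0.121164*0.1875 = 0.0934589 GPa^-1
Ex = 10.7 GPa

10.7 GPa


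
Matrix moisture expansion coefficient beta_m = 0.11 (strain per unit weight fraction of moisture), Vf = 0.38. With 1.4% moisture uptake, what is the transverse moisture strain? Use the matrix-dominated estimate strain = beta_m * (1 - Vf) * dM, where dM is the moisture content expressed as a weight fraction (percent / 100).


dM = 1.4/100 = 0.014
strain = beta_m * (1-Vf) * dM = 0.11 * 0.62 * 0.014 = 0.0009548

0.0009548


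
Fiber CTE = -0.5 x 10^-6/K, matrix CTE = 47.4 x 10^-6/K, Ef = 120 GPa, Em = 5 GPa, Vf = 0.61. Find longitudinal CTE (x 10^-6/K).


E1 = Ef*Vf + Em*(1-Vf) = 75.15
alpha_1 = (alpha_f*Ef*Vf + alpha_m*Em*(1-Vf))/E1 = 0.74 x 10^-6/K

0.74 x 10^-6/K


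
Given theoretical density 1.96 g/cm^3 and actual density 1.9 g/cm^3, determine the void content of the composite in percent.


Void% = (rho_theo - rho_actual)/rho_theo * 100 = (1.96 - 1.9)/1.96 * 100 = 3.06%

3.06%


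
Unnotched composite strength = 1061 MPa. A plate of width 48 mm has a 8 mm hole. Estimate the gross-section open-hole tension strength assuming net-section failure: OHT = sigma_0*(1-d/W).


OHT = sigma_0*(1-d/W) = 1061*(1-8/48) = 884.2 MPa

884.2 MPa


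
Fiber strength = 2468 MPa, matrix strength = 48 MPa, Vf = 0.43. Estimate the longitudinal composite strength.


sigma_1 = sigma_f*Vf + sigma_m*(1-Vf) = 2468*0.43 + 48*0.57 = 1088.6 MPa

1088.6 MPa


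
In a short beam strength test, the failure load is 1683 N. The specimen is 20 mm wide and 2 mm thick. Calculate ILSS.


ILSS = 3F/(4bh) = 3*1683/(4*20*2) = 31.56 MPa

31.56 MPa


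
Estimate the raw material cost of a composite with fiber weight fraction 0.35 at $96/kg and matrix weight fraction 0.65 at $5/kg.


Cost = cost_f*Wf + cost_m*Wm = 96*0.35 + 5*0.65 = $36.85/kg

$36.85/kg


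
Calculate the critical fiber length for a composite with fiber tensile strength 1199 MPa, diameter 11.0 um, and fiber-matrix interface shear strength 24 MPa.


Lc = sigma_f * d / (2 * tau_i) = 1199 * 11.0 / (2 * 24) = 274.8 um

274.8 um


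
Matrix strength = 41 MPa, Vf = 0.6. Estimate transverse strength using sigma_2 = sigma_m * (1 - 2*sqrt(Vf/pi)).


factor = 1 - 2*sqrt(0.6/pi) = 0.126
sigma_2 = 41 * 0.126 = 5.16 MPa

5.16 MPa


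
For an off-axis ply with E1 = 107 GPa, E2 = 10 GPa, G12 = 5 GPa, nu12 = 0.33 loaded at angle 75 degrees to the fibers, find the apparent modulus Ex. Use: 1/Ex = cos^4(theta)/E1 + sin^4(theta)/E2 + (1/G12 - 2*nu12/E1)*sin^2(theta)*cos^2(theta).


cos^4(75) = 0.004487, sin^4(75) = 0.870513, sin^2(75)*cos^2(75) = 0.0625
1/G12 - 2*nu12/E1 = 1/5 - 2*0.33/107 = 0.193832 GPa^-1
1/Ex = 0.004487/107 + 0.870513/10 + 0.193832*0.0625 = 0.0992077 GPa^-1
Ex = 10.08 GPa

10.08 GPa
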